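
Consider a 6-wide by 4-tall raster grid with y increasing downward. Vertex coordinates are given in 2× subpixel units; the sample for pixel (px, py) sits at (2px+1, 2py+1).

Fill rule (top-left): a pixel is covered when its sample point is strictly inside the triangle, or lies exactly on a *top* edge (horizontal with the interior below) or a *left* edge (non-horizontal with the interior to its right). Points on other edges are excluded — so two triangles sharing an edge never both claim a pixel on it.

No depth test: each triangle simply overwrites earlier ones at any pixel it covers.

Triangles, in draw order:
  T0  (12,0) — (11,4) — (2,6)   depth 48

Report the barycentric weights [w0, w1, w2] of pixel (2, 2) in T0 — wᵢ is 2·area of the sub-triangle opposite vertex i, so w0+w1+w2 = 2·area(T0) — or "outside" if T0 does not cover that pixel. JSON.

T0:
  2·area = 34
  edge (12, 0)→(11, 4): d=(-1,4) right/bottom  bias=-1
  edge (11, 4)→(2, 6): d=(-9,2) right/bottom  bias=-1
  edge (2, 6)→(12, 0): d=(10,-6) top-left  bias=+0
    (5,0)@(11, 1): e=[3,27,4] → X
    (3,1)@(7, 3): e=[17,17,0] → X  [on edge]
    (4,1)@(9, 3): e=[9,13,12] → X
    (2,2)@(5, 5): e=[23,3,8] → X
    (3,2)@(7, 5): e=[15,-1,20] → .
    (4,2)@(9, 5): e=[7,-5,32] → .
    (5,2)@(11, 5): e=[-1,-9,44] → .
    (2,3)@(5, 7): e=[21,-15,28] → .
  covered (5 px):
    . . . . . X
    . . . X X X
    . . X . . .
    . . . . . .

Final: [3,8,23]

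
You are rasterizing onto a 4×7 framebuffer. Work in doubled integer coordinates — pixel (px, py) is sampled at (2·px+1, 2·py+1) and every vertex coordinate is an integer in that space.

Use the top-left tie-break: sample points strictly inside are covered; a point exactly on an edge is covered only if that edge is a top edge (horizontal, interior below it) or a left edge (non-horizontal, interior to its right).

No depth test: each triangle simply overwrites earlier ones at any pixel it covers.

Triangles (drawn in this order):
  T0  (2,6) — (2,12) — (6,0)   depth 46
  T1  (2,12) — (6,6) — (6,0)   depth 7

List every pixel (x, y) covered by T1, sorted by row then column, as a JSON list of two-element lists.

T0:
  2·area = 24  (B↔C swapped to make it positive)
  edge (2, 6)→(6, 0): d=(4,-6) top-left  bias=+0
  edge (6, 0)→(2, 12): d=(-4,12) right/bottom  bias=-1
  edge (2, 12)→(2, 6): d=(0,-6) top-left  bias=+0
    (2,1)@(5, 3): e=[6,0,18] → .  [on edge]
    (1,2)@(3, 5): e=[2,16,6] → X
    (2,2)@(5, 5): e=[14,-8,18] → .
    (1,3)@(3, 7): e=[10,8,6] → X
    (2,3)@(5, 7): e=[22,-16,18] → .
    (1,4)@(3, 9): e=[18,0,6] → .  [on edge]
  covered (2 px):
    . . . .
    . . . .
    . X . .
    . X . .
    . . . .
    . . . .
    . . . .
T1:
  2·area = 24  (B↔C swapped to make it positive)
  edge (2, 12)→(6, 0): d=(4,-12) top-left  bias=+0
  edge (6, 0)→(6, 6): d=(0,6) right/bottom  bias=-1
  edge (6, 6)→(2, 12): d=(-4,6) right/bottom  bias=-1
    (2,1)@(5, 3): e=[0,6,18] → X  [on edge]
    (3,1)@(7, 3): e=[24,-6,6] → .
    (2,2)@(5, 5): e=[8,6,10] → X
    (3,2)@(7, 5): e=[32,-6,-2] → .
    (2,3)@(5, 7): e=[16,6,2] → X
    (3,3)@(7, 7): e=[40,-6,-10] → .
    (1,4)@(3, 9): e=[0,18,6] → X  [on edge]
    (2,4)@(5, 9): e=[24,6,-6] → .
    (1,5)@(3, 11): e=[8,18,-2] → .
  covered (4 px):
    . . . .
    . . X .
    . . X .
    . . X .
    . X . .
    . . . .
    . . . .

Answer: [[2,1],[2,2],[2,3],[1,4]]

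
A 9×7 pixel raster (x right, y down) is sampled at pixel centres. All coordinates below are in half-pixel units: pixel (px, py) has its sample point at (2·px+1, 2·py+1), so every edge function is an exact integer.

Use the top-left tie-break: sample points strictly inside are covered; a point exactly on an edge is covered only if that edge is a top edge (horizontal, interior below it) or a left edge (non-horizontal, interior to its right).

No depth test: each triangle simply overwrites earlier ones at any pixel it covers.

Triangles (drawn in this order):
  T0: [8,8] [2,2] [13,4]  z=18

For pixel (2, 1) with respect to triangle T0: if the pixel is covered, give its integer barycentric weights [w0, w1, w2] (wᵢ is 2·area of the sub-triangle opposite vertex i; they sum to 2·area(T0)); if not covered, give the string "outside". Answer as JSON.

T0:
  2·area = 54
  edge (8, 8)→(2, 2): d=(-6,-6) top-left  bias=+0
  edge (2, 2)→(13, 4): d=(11,2) right/bottom  bias=-1
  edge (13, 4)→(8, 8): d=(-5,4) right/bottom  bias=-1
    (0,0)@(1, 1): e=[0,-9,63] → ·  [on edge]
    (1,1)@(3, 3): e=[0,9,45] → █  [on edge]
    (2,1)@(5, 3): e=[12,5,37] → █
    (3,1)@(7, 3): e=[24,1,29] → █
    (4,1)@(9, 3): e=[36,-3,21] → ·
    (1,2)@(3, 5): e=[-12,31,35] → ·
    (2,2)@(5, 5): e=[0,27,27] → █  [on edge]
    (4,2)@(9, 5): e=[24,19,11] → █
    (5,2)@(11, 5): e=[36,15,3] → █
    (6,2)@(13, 5): e=[48,11,-5] → ·
    (2,3)@(5, 7): e=[-12,49,17] → ·
    (3,3)@(7, 7): e=[0,45,9] → █  [on edge]
    (4,4)@(9, 9): e=[0,63,-9] → ·  [on edge]
    (5,5)@(11, 11): e=[0,81,-27] → ·  [on edge]
    (6,6)@(13, 13): e=[0,99,-45] → ·  [on edge]
  covered (9 px):
    · · · · · · · · ·
    · █ █ █ · · · · ·
    · · █ █ █ █ · · ·
    · · · █ █ · · · ·
    · · · · · · · · ·
    · · · · · · · · ·
    · · · · · · · · ·

Result: [5,37,12]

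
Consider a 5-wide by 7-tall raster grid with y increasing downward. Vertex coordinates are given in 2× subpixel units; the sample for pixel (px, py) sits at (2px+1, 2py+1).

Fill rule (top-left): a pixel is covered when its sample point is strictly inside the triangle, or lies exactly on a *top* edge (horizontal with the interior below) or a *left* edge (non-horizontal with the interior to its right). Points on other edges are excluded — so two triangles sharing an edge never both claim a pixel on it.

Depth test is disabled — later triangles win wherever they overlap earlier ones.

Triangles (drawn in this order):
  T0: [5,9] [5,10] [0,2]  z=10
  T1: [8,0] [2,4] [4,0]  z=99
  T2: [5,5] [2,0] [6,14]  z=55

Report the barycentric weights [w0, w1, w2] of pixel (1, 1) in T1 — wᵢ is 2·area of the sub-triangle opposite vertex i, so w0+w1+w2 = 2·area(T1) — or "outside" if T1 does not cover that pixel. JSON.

T0:
  2·area = 5
  edge (5, 9)→(5, 10): d=(0,1) right/bottom  bias=-1
  edge (5, 10)→(0, 2): d=(-5,-8) top-left  bias=+0
  edge (0, 2)→(5, 9): d=(5,7) right/bottom  bias=-1
    (2,0)@(5, 1): e=[0,45,-40] → .  [on edge]
    (2,1)@(5, 3): e=[0,35,-30] → .  [on edge]
    (2,2)@(5, 5): e=[0,25,-20] → .  [on edge]
    (2,3)@(5, 7): e=[0,15,-10] → .  [on edge]
    (2,4)@(5, 9): e=[0,5,0] → .  [on edge]
    (2,5)@(5, 11): e=[0,-5,10] → .  [on edge]
    (2,6)@(5, 13): e=[0,-15,20] → .  [on edge]
  covered (0 px):
    . . . . .
    . . . . .
    . . . . .
    . . . . .
    . . . . .
    . . . . .
    . . . . .
T1:
  2·area = 16
  edge (8, 0)→(2, 4): d=(-6,4) right/bottom  bias=-1
  edge (2, 4)→(4, 0): d=(2,-4) top-left  bias=+0
  edge (4, 0)→(8, 0): d=(4,0) top-left  bias=+0
    (2,0)@(5, 1): e=[6,6,4] → X
    (3,0)@(7, 1): e=[-2,14,4] → .
    (1,1)@(3, 3): e=[2,2,12] → X
    (2,1)@(5, 3): e=[-6,10,12] → .
    (1,2)@(3, 5): e=[-10,6,20] → .
  covered (2 px):
    . . X . .
    . X . . .
    . . . . .
    . . . . .
    . . . . .
    . . . . .
    . . . . .
T2:
  2·area = 22  (B↔C swapped to make it positive)
  edge (5, 5)→(6, 14): d=(1,9) right/bottom  bias=-1
  edge (6, 14)→(2, 0): d=(-4,-14) top-left  bias=+0
  edge (2, 0)→(5, 5): d=(3,5) right/bottom  bias=-1
    (1,1)@(3, 3): e=[16,2,4] → X
    (2,1)@(5, 3): e=[-2,30,-6] → .
    (1,2)@(3, 5): e=[18,-6,10] → .
    (2,2)@(5, 5): e=[0,22,0] → .  [on edge]
    (2,3)@(5, 7): e=[2,14,6] → X
    (3,3)@(7, 7): e=[-16,42,-4] → .
    (2,4)@(5, 9): e=[4,6,12] → X
    (3,4)@(7, 9): e=[-14,34,2] → .
    (2,5)@(5, 11): e=[6,-2,18] → .
  covered (3 px):
    . . . . .
    . X . . .
    . . . . .
    . . X . .
    . . X . .
    . . . . .
    . . . . .

Final: [2,12,2]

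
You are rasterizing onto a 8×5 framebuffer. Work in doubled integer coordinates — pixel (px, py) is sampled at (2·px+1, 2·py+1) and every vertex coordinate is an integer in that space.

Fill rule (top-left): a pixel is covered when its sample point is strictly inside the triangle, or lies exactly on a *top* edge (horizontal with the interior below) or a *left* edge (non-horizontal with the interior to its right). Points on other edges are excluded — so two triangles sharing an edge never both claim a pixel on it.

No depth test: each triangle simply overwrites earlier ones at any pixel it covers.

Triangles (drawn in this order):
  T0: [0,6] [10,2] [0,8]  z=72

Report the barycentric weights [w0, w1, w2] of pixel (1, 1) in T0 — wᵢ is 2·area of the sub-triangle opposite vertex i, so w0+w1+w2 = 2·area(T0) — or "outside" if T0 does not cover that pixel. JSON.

T0:
  2·area = 20
  edge (0, 6)→(10, 2): d=(10,-4) top-left  bias=+0
  edge (10, 2)→(0, 8): d=(-10,6) right/bottom  bias=-1
  edge (0, 8)→(0, 6): d=(0,-2) top-left  bias=+0
    (1,2)@(3, 5): e=[2,12,6] → #
    (2,2)@(5, 5): e=[10,0,10] → ·  [on edge]
    (0,3)@(1, 7): e=[14,4,2] → #
    (1,3)@(3, 7): e=[22,-8,6] → ·
    (0,4)@(1, 9): e=[34,-16,2] → ·
  covered (2 px):
    · · · · · · · ·
    · · · · · · · ·
    · # · · · · · ·
    # · · · · · · ·
    · · · · · · · ·

Final: "outside"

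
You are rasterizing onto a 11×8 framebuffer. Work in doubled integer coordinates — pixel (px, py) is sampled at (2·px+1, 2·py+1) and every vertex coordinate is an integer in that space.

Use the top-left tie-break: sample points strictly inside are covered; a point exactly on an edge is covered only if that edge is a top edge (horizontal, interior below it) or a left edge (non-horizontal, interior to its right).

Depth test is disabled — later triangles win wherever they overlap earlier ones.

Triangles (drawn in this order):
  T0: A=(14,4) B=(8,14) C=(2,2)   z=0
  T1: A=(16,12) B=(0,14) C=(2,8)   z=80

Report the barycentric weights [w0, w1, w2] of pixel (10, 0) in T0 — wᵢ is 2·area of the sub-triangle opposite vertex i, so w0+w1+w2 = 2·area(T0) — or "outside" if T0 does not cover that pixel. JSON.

T0:
  2·area = 132
  edge (14, 4)→(8, 14): d=(-6,10) right/bottom  bias=-1
  edge (8, 14)→(2, 2): d=(-6,-12) top-left  bias=+0
  edge (2, 2)→(14, 4): d=(12,2) right/bottom  bias=-1
    (1,1)@(3, 3): e=[116,6,10] → #
    (2,1)@(5, 3): e=[96,30,6] → #
    (3,1)@(7, 3): e=[76,54,2] → #
    (4,1)@(9, 3): e=[56,78,-2] → ·
    (1,2)@(3, 5): e=[104,-6,34] → ·
    (2,2)@(5, 5): e=[84,18,30] → #
    (4,2)@(9, 5): e=[44,66,22] → #
    (5,2)@(11, 5): e=[24,90,18] → #
    (6,2)@(13, 5): e=[4,114,14] → #
    (7,2)@(15, 5): e=[-16,138,10] → ·
    (2,3)@(5, 7): e=[72,6,54] → #
    (6,3)@(13, 7): e=[-8,102,38] → ·
    (5,4)@(11, 9): e=[0,66,66] → ·  [on edge]
  covered (16 px):
    · · · · · · · · · · ·
    · # # # · · · · · · ·
    · · # # # # # · · · ·
    · · # # # # · · · · ·
    · · · # # · · · · · ·
    · · · # # · · · · · ·
    · · · · · · · · · · ·
    · · · · · · · · · · ·
T1:
  2·area = 92
  edge (16, 12)→(0, 14): d=(-16,2) right/bottom  bias=-1
  edge (0, 14)→(2, 8): d=(2,-6) top-left  bias=+0
  edge (2, 8)→(16, 12): d=(14,4) right/bottom  bias=-1
    (1,2)@(3, 5): e=[138,0,-46] → ·  [on edge]
    (1,4)@(3, 9): e=[74,8,10] → #
    (2,4)@(5, 9): e=[70,20,2] → #
    (3,4)@(7, 9): e=[66,32,-6] → ·
    (0,5)@(1, 11): e=[46,0,46] → #  [on edge]
    (3,5)@(7, 11): e=[34,36,22] → #
    (4,5)@(9, 11): e=[30,48,14] → #
    (5,5)@(11, 11): e=[26,60,6] → #
    (6,5)@(13, 11): e=[22,72,-2] → ·
    (0,6)@(1, 13): e=[14,4,74] → #
    (4,6)@(9, 13): e=[-2,52,42] → ·
    (5,6)@(11, 13): e=[-6,64,34] → ·
  covered (12 px):
    · · · · · · · · · · ·
    · · · · · · · · · · ·
    · · · · · · · · · · ·
    · · · · · · · · · · ·
    · # # · · · · · · · ·
    # # # # # # · · · · ·
    # # # # · · · · · · ·
    · · · · · · · · · · ·

Final: "outside"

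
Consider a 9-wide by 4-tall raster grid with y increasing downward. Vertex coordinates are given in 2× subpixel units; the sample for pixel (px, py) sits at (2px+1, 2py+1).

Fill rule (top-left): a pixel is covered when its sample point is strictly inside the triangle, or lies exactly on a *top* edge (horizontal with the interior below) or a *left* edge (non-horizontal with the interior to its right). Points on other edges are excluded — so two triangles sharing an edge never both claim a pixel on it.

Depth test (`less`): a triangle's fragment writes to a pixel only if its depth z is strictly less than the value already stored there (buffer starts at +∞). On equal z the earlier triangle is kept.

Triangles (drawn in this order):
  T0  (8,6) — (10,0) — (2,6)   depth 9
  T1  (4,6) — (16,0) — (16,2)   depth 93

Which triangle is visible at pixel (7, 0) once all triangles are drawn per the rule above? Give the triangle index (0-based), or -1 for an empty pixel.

T0:
  2·area = 36  (B↔C swapped to make it positive)
  edge (8, 6)→(2, 6): d=(-6,0) right/bottom  bias=-1
  edge (2, 6)→(10, 0): d=(8,-6) top-left  bias=+0
  edge (10, 0)→(8, 6): d=(-2,6) right/bottom  bias=-1
    (4,0)@(9, 1): e=[30,2,4] → #
    (5,0)@(11, 1): e=[30,14,-8] → ·
    (3,1)@(7, 3): e=[18,6,12] → #
    (4,1)@(9, 3): e=[18,18,0] → ·  [on edge]
    (2,2)@(5, 5): e=[6,10,20] → #
    (4,2)@(9, 5): e=[6,34,-4] → ·
    (2,3)@(5, 7): e=[-6,26,16] → ·
    (3,3)@(7, 7): e=[-6,38,4] → ·
  covered (4 px):
    · · · · # · · · ·
    · · · # · · · · ·
    · · # # · · · · ·
    · · · · · · · · ·
T1:
  2·area = 24
  edge (4, 6)→(16, 0): d=(12,-6) top-left  bias=+0
  edge (16, 0)→(16, 2): d=(0,2) right/bottom  bias=-1
  edge (16, 2)→(4, 6): d=(-12,4) right/bottom  bias=-1
    (7,0)@(15, 1): e=[6,2,16] → #
    (8,0)@(17, 1): e=[18,-2,8] → ·
    (5,1)@(11, 3): e=[6,10,8] → #
    (6,1)@(13, 3): e=[18,6,0] → ·  [on edge]
    (7,1)@(15, 3): e=[30,2,-8] → ·
    (3,2)@(7, 5): e=[6,18,0] → ·  [on edge]
    (5,2)@(11, 5): e=[30,10,-16] → ·
    (0,3)@(1, 7): e=[-6,30,0] → ·  [on edge]
  covered (2 px):
    · · · · · · · # ·
    · · · · · # · · ·
    · · · · · · · · ·
    · · · · · · · · ·

Z-buffer (winner per pixel, '.' = empty):
  . . . . 0 . . 1 .
  . . . 0 . 1 . . .
  . . 0 0 . . . . .
  . . . . . . . . .

Final: 1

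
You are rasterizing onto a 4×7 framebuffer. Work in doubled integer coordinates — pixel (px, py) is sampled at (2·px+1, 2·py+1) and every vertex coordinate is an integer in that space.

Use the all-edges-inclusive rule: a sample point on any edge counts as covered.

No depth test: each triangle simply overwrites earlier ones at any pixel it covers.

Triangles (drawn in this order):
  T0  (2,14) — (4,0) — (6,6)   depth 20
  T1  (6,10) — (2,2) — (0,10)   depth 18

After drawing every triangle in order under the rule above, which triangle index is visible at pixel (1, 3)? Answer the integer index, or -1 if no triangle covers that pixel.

T0:
  2·area = 40
  edge (2, 14)→(4, 0): d=(2,-14) inclusive
  edge (4, 0)→(6, 6): d=(2,6) inclusive
  edge (6, 6)→(2, 14): d=(-4,8) inclusive
    (2,1)@(5, 3): e=[20,0,20] → █  [on edge]
    (3,1)@(7, 3): e=[48,-12,4] → ·
    (2,2)@(5, 5): e=[24,4,12] → █
    (3,2)@(7, 5): e=[52,-8,-4] → ·
    (1,3)@(3, 7): e=[0,20,20] → █  [on edge]
    (3,3)@(7, 7): e=[56,-4,-12] → ·
    (1,4)@(3, 9): e=[4,24,12] → █
    (2,4)@(5, 9): e=[32,12,-4] → ·
    (3,4)@(7, 9): e=[60,0,-20] → ·  [on edge]
    (1,5)@(3, 11): e=[8,28,4] → █
    (2,5)@(5, 11): e=[36,16,-12] → ·
    (1,6)@(3, 13): e=[12,32,-4] → ·
  covered (6 px):
    · · · ·
    · · █ ·
    · · █ ·
    · █ █ ·
    · █ · ·
    · █ · ·
    · · · ·
T1:
  2·area = 48  (B↔C swapped to make it positive)
  edge (6, 10)→(0, 10): d=(-6,0) inclusive
  edge (0, 10)→(2, 2): d=(2,-8) inclusive
  edge (2, 2)→(6, 10): d=(4,8) inclusive
    (1,2)@(3, 5): e=[30,14,4] → █
    (2,2)@(5, 5): e=[30,30,-12] → ·
    (0,3)@(1, 7): e=[18,2,28] → █
    (2,3)@(5, 7): e=[18,34,-4] → ·
    (0,4)@(1, 9): e=[6,6,36] → █
    (2,4)@(5, 9): e=[6,38,4] → █
    (3,4)@(7, 9): e=[6,54,-12] → ·
    (0,5)@(1, 11): e=[-6,10,44] → ·
    (1,5)@(3, 11): e=[-6,26,28] → ·
    (2,5)@(5, 11): e=[-6,42,12] → ·
  covered (6 px):
    · · · ·
    · · · ·
    · █ · ·
    █ █ · ·
    █ █ █ ·
    · · · ·
    · · · ·

Z-buffer (winner per pixel, '.' = empty):
  . . . .
  . . 0 .
  . 1 0 .
  1 1 0 .
  1 1 1 .
  . 0 . .
  . . . .

Answer: 1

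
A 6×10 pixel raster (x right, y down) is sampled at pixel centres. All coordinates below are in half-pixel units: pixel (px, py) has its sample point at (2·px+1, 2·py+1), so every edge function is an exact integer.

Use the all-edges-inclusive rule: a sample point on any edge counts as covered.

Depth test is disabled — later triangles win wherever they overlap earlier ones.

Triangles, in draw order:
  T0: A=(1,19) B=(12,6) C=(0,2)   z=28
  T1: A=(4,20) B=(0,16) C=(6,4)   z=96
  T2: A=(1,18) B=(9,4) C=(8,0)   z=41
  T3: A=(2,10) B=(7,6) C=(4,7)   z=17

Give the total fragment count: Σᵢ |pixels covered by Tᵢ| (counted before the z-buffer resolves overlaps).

T0:
  2·area = 200  (B↔C swapped to make it positive)
  edge (1, 19)→(0, 2): d=(-1,-17) inclusive
  edge (0, 2)→(12, 6): d=(12,4) inclusive
  edge (12, 6)→(1, 19): d=(-11,13) inclusive
    (0,1)@(1, 3): e=[16,8,176] → █
    (1,1)@(3, 3): e=[50,0,150] → █  [on edge]
    (2,1)@(5, 3): e=[84,-8,124] → ·
    (0,2)@(1, 5): e=[14,32,154] → █
    (2,2)@(5, 5): e=[82,16,102] → █
    (3,2)@(7, 5): e=[116,8,76] → █
    (4,2)@(9, 5): e=[150,0,50] → █  [on edge]
    (5,2)@(11, 5): e=[184,-8,24] → ·
    (0,3)@(1, 7): e=[12,56,132] → █
    (5,3)@(11, 7): e=[182,16,2] → █
    (0,4)@(1, 9): e=[10,80,110] → █
    (5,4)@(11, 9): e=[180,40,-20] → ·
    (0,9)@(1, 19): e=[0,200,0] → █  [on edge]
  covered (29 px):
    · · · · · ·
    █ █ · · · ·
    █ █ █ █ █ ·
    █ █ █ █ █ █
    █ █ █ █ █ ·
    █ █ █ █ · ·
    █ █ █ · · ·
    █ █ · · · ·
    █ · · · · ·
    █ · · · · ·
T1:
  2·area = 72
  edge (4, 20)→(0, 16): d=(-4,-4) inclusive
  edge (0, 16)→(6, 4): d=(6,-12) inclusive
  edge (6, 4)→(4, 20): d=(-2,16) inclusive
    (2,3)@(5, 7): e=[56,6,10] → █
    (3,3)@(7, 7): e=[64,30,-22] → ·
    (2,4)@(5, 9): e=[48,18,6] → █
    (3,4)@(7, 9): e=[56,42,-26] → ·
    (1,5)@(3, 11): e=[32,6,34] → █
    (3,5)@(7, 11): e=[48,54,-30] → ·
    (1,6)@(3, 13): e=[24,18,30] → █
    (2,6)@(5, 13): e=[32,42,-2] → ·
    (0,7)@(1, 15): e=[8,6,58] → █
    (2,7)@(5, 15): e=[24,54,-6] → ·
    (0,8)@(1, 17): e=[0,18,54] → █  [on edge]
    (2,8)@(5, 17): e=[16,66,-10] → ·
    (1,9)@(3, 19): e=[0,54,18] → █  [on edge]
  covered (10 px):
    · · · · · ·
    · · · · · ·
    · · · · · ·
    · · █ · · ·
    · · █ · · ·
    · █ █ · · ·
    · █ · · · ·
    █ █ · · · ·
    █ █ · · · ·
    · █ · · · ·
T2:
  2·area = 46  (B↔C swapped to make it positive)
  edge (1, 18)→(8, 0): d=(7,-18) inclusive
  edge (8, 0)→(9, 4): d=(1,4) inclusive
  edge (9, 4)→(1, 18): d=(-8,14) inclusive
    (3,1)@(7, 3): e=[3,7,36] → █
    (4,1)@(9, 3): e=[39,-1,8] → ·
    (3,2)@(7, 5): e=[17,9,20] → █
    (4,2)@(9, 5): e=[53,1,-8] → ·
    (3,3)@(7, 7): e=[31,11,4] → █
    (4,3)@(9, 7): e=[67,3,-24] → ·
    (2,4)@(5, 9): e=[9,21,16] → █
    (3,4)@(7, 9): e=[45,13,-12] → ·
    (2,5)@(5, 11): e=[23,23,0] → █  [on edge]
    (3,5)@(7, 11): e=[59,15,-28] → ·
    (1,6)@(3, 13): e=[1,33,12] → █
    (2,6)@(5, 13): e=[37,25,-16] → ·
  covered (6 px):
    · · · · · ·
    · · · █ · ·
    · · · █ · ·
    · · · █ · ·
    · · █ · · ·
    · · █ · · ·
    · █ · · · ·
    · · · · · ·
    · · · · · ·
    · · · · · ·
T3:
  2·area = 7  (B↔C swapped to make it positive)
  edge (2, 10)→(4, 7): d=(2,-3) inclusive
  edge (4, 7)→(7, 6): d=(3,-1) inclusive
  edge (7, 6)→(2, 10): d=(-5,4) inclusive
    (2,3)@(5, 7): e=[3,1,3] → █
    (3,3)@(7, 7): e=[9,3,-5] → ·
    (1,4)@(3, 9): e=[1,5,1] → █
    (2,4)@(5, 9): e=[7,7,-7] → ·
    (1,5)@(3, 11): e=[5,11,-9] → ·
  covered (2 px):
    · · · · · ·
    · · · · · ·
    · · · · · ·
    · · █ · · ·
    · █ · · · ·
    · · · · · ·
    · · · · · ·
    · · · · · ·
    · · · · · ·
    · · · · · ·

Final: 47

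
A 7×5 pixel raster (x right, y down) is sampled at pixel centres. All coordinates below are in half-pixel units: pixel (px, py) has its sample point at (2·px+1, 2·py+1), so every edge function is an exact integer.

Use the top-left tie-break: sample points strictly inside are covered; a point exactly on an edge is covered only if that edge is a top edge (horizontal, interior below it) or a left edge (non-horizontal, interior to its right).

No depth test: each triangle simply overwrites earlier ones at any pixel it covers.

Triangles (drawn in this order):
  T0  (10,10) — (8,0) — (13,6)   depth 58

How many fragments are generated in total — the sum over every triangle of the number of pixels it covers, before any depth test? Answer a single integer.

T0:
  2·area = 38
  edge (10, 10)→(8, 0): d=(-2,-10) top-left  bias=+0
  edge (8, 0)→(13, 6): d=(5,6) right/bottom  bias=-1
  edge (13, 6)→(10, 10): d=(-3,4) right/bottom  bias=-1
    (4,1)@(9, 3): e=[4,9,25] → █
    (5,1)@(11, 3): e=[24,-3,17] → ·
    (4,2)@(9, 5): e=[0,19,19] → █  [on edge]
    (5,2)@(11, 5): e=[20,7,11] → █
    (6,2)@(13, 5): e=[40,-5,3] → ·
    (4,3)@(9, 7): e=[-4,29,13] → ·
    (5,3)@(11, 7): e=[16,17,5] → █
    (6,3)@(13, 7): e=[36,5,-3] → ·
    (5,4)@(11, 9): e=[12,27,-1] → ·
  covered (4 px):
    · · · · · · ·
    · · · · █ · ·
    · · · · █ █ ·
    · · · · · █ ·
    · · · · · · ·

Final: 4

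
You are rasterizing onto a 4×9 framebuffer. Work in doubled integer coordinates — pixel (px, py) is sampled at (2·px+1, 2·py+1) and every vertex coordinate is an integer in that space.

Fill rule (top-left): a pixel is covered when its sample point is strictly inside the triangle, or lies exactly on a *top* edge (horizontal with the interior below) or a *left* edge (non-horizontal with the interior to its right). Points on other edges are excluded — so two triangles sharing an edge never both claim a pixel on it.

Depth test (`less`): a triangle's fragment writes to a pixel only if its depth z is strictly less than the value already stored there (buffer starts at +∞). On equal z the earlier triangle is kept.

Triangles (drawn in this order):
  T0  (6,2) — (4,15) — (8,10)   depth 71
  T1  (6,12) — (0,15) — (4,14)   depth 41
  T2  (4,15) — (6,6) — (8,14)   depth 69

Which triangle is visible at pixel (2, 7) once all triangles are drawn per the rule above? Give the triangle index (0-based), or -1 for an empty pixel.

T0:
  2·area = 42  (B↔C swapped to make it positive)
  edge (6, 2)→(8, 10): d=(2,8) right/bottom  bias=-1
  edge (8, 10)→(4, 15): d=(-4,5) right/bottom  bias=-1
  edge (4, 15)→(6, 2): d=(2,-13) top-left  bias=+0
    (3,3)@(7, 7): e=[2,17,23] → #
    (2,4)@(5, 9): e=[22,19,1] → #
    (2,5)@(5, 11): e=[26,11,5] → #
    (2,6)@(5, 13): e=[30,3,9] → #
    (3,6)@(7, 13): e=[14,-7,35] → ·
    (2,7)@(5, 15): e=[34,-5,13] → ·
  covered (6 px):
    · · · ·
    · · · ·
    · · · ·
    · · · #
    · · # #
    · · # #
    · · # ·
    · · · ·
    · · · ·
T1:
  2·area = 6  (B↔C swapped to make it positive)
  edge (6, 12)→(4, 14): d=(-2,2) right/bottom  bias=-1
  edge (4, 14)→(0, 15): d=(-4,1) right/bottom  bias=-1
  edge (0, 15)→(6, 12): d=(6,-3) top-left  bias=+0
    (3,5)@(7, 11): e=[0,9,-3] → ·  [on edge]
    (2,6)@(5, 13): e=[0,3,3] → ·  [on edge]
    (1,7)@(3, 15): e=[0,-3,9] → ·  [on edge]
    (0,8)@(1, 17): e=[0,-9,15] → ·  [on edge]
  covered (0 px):
    · · · ·
    · · · ·
    · · · ·
    · · · ·
    · · · ·
    · · · ·
    · · · ·
    · · · ·
    · · · ·
T2:
  2·area = 34
  edge (4, 15)→(6, 6): d=(2,-9) top-left  bias=+0
  edge (6, 6)→(8, 14): d=(2,8) right/bottom  bias=-1
  edge (8, 14)→(4, 15): d=(-4,1) right/bottom  bias=-1
    (2,5)@(5, 11): e=[1,18,15] → #
    (3,5)@(7, 11): e=[19,2,13] → #
    (2,6)@(5, 13): e=[5,22,7] → #
    (2,7)@(5, 15): e=[9,26,-1] → ·
    (3,7)@(7, 15): e=[27,10,-3] → ·
  covered (4 px):
    · · · ·
    · · · ·
    · · · ·
    · · · ·
    · · · ·
    · · # #
    · · # #
    · · · ·
    · · · ·

Z-buffer (winner per pixel, '.' = empty):
  . . . .
  . . . .
  . . . .
  . . . 0
  . . 0 0
  . . 2 2
  . . 2 2
  . . . .
  . . . .

Result: -1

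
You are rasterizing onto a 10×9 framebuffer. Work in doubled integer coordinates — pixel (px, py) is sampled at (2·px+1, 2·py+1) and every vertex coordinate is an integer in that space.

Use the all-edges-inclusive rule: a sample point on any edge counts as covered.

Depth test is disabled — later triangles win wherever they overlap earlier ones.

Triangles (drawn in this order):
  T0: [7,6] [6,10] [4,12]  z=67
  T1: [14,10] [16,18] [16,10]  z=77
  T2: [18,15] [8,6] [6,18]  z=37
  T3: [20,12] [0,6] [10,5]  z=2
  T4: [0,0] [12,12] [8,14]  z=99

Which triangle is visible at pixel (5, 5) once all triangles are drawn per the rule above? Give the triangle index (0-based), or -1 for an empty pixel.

T0:
  2·area = 6
  edge (7, 6)→(6, 10): d=(-1,4) inclusive
  edge (6, 10)→(4, 12): d=(-2,2) inclusive
  edge (4, 12)→(7, 6): d=(3,-6) inclusive
    (7,0)@(15, 1): e=[-27,0,33] → ·  [on edge]
    (6,1)@(13, 3): e=[-21,0,27] → ·  [on edge]
    (5,2)@(11, 5): e=[-15,0,21] → ·  [on edge]
    (4,3)@(9, 7): e=[-9,0,15] → ·  [on edge]
    (3,4)@(7, 9): e=[-3,0,9] → ·  [on edge]
    (2,5)@(5, 11): e=[3,0,3] → #  [on edge]
    (3,5)@(7, 11): e=[-5,-4,15] → ·
    (1,6)@(3, 13): e=[9,0,-3] → ·  [on edge]
    (2,6)@(5, 13): e=[1,-4,9] → ·
    (0,7)@(1, 15): e=[15,0,-9] → ·  [on edge]
  covered (1 px):
    · · · · · · · · · ·
    · · · · · · · · · ·
    · · · · · · · · · ·
    · · · · · · · · · ·
    · · · · · · · · · ·
    · · # · · · · · · ·
    · · · · · · · · · ·
    · · · · · · · · · ·
    · · · · · · · · · ·
T1:
  2·area = 16  (B↔C swapped to make it positive)
  edge (14, 10)→(16, 10): d=(2,0) inclusive
  edge (16, 10)→(16, 18): d=(0,8) inclusive
  edge (16, 18)→(14, 10): d=(-2,-8) inclusive
    (7,5)@(15, 11): e=[2,8,6] → #
    (8,5)@(17, 11): e=[2,-8,22] → ·
    (7,6)@(15, 13): e=[6,8,2] → #
    (8,6)@(17, 13): e=[6,-8,18] → ·
    (7,7)@(15, 15): e=[10,8,-2] → ·
  covered (2 px):
    · · · · · · · · · ·
    · · · · · · · · · ·
    · · · · · · · · · ·
    · · · · · · · · · ·
    · · · · · · · · · ·
    · · · · · · · # · ·
    · · · · · · · # · ·
    · · · · · · · · · ·
    · · · · · · · · · ·
T2:
  2·area = 138  (B↔C swapped to make it positive)
  edge (18, 15)→(6, 18): d=(-12,3) inclusive
  edge (6, 18)→(8, 6): d=(2,-12) inclusive
  edge (8, 6)→(18, 15): d=(10,9) inclusive
    (4,3)@(9, 7): e=[123,14,1] → #
    (5,3)@(11, 7): e=[117,38,-17] → ·
    (4,4)@(9, 9): e=[99,18,21] → #
    (5,4)@(11, 9): e=[93,42,3] → #
    (6,4)@(13, 9): e=[87,66,-15] → ·
    (4,5)@(9, 11): e=[75,22,41] → #
    (6,5)@(13, 11): e=[63,70,5] → #
    (7,5)@(15, 11): e=[57,94,-13] → ·
    (3,6)@(7, 13): e=[57,2,79] → #
    (7,6)@(15, 13): e=[33,98,7] → #
    (8,6)@(17, 13): e=[27,122,-11] → ·
    (3,7)@(7, 15): e=[33,6,99] → #
  covered (19 px):
    · · · · · · · · · ·
    · · · · · · · · · ·
    · · · · · · · · · ·
    · · · · # · · · · ·
    · · · · # # · · · ·
    · · · · # # # · · ·
    · · · # # # # # · ·
    · · · # # # # # # ·
    · · · # # · · · · ·
T3:
  2·area = 80
  edge (20, 12)→(0, 6): d=(-20,-6) inclusive
  edge (0, 6)→(10, 5): d=(10,-1) inclusive
  edge (10, 5)→(20, 12): d=(10,7) inclusive
    (2,3)@(5, 7): e=[10,15,55] → #
    (3,3)@(7, 7): e=[22,17,41] → #
    (4,3)@(9, 7): e=[34,19,27] → #
    (5,3)@(11, 7): e=[46,21,13] → #
    (6,3)@(13, 7): e=[58,23,-1] → ·
    (2,4)@(5, 9): e=[-30,35,75] → ·
    (3,4)@(7, 9): e=[-18,37,61] → ·
    (4,4)@(9, 9): e=[-6,39,47] → ·
    (5,4)@(11, 9): e=[6,41,33] → #
    (6,4)@(13, 9): e=[18,43,19] → #
    (7,4)@(15, 9): e=[30,45,5] → #
    (8,4)@(17, 9): e=[42,47,-9] → ·
  covered (8 px):
    · · · · · · · · · ·
    · · · · · · · · · ·
    · · · · · · · · · ·
    · · # # # # · · · ·
    · · · · · # # # · ·
    · · · · · · · · # ·
    · · · · · · · · · ·
    · · · · · · · · · ·
    · · · · · · · · · ·
T4:
  2·area = 72
  edge (0, 0)→(12, 12): d=(12,12) inclusive
  edge (12, 12)→(8, 14): d=(-4,2) inclusive
  edge (8, 14)→(0, 0): d=(-8,-14) inclusive
    (0,0)@(1, 1): e=[0,66,6] → #  [on edge]
    (1,0)@(3, 1): e=[-24,62,34] → ·
    (0,1)@(1, 3): e=[24,58,-10] → ·
    (1,1)@(3, 3): e=[0,54,18] → #  [on edge]
    (2,1)@(5, 3): e=[-24,50,46] → ·
    (1,2)@(3, 5): e=[24,46,2] → #
    (2,2)@(5, 5): e=[0,42,30] → #  [on edge]
    (3,2)@(7, 5): e=[-24,38,58] → ·
    (1,3)@(3, 7): e=[48,38,-14] → ·
    (2,3)@(5, 7): e=[24,34,14] → #
    (3,3)@(7, 7): e=[0,30,42] → #  [on edge]
    (4,3)@(9, 7): e=[-24,26,70] → ·
    (4,4)@(9, 9): e=[0,18,54] → #  [on edge]
    (5,5)@(11, 11): e=[0,6,66] → #  [on edge]
    (6,6)@(13, 13): e=[0,-6,78] → ·  [on edge]
    (7,7)@(15, 15): e=[0,-18,90] → ·  [on edge]
    (8,8)@(17, 17): e=[0,-30,102] → ·  [on edge]
  covered (12 px):
    # · · · · · · · · ·
    · # · · · · · · · ·
    · # # · · · · · · ·
    · · # # · · · · · ·
    · · · # # · · · · ·
    · · · # # # · · · ·
    · · · · # · · · · ·
    · · · · · · · · · ·
    · · · · · · · · · ·

Z-buffer (winner per pixel, '.' = empty):
  4 . . . . . . . . .
  . 4 . . . . . . . .
  . 4 4 . . . . . . .
  . . 4 4 3 3 . . . .
  . . . 4 4 3 3 3 . .
  . . 0 4 4 4 2 1 3 .
  . . . 2 4 2 2 2 . .
  . . . 2 2 2 2 2 2 .
  . . . 2 2 . . . . .

Result: 4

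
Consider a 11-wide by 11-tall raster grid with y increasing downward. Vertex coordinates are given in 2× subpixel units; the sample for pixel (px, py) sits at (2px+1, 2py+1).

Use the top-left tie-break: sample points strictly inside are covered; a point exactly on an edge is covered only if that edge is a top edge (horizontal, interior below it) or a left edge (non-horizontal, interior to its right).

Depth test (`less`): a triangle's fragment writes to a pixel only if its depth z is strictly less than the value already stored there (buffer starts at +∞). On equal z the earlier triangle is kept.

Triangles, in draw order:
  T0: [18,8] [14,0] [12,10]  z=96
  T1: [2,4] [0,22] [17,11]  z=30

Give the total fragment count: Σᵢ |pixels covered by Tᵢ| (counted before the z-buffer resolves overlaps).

T0:
  2·area = 56  (B↔C swapped to make it positive)
  edge (18, 8)→(12, 10): d=(-6,2) right/bottom  bias=-1
  edge (12, 10)→(14, 0): d=(2,-10) top-left  bias=+0
  edge (14, 0)→(18, 8): d=(4,8) right/bottom  bias=-1
    (7,1)@(15, 3): e=[36,16,4] → █
    (8,1)@(17, 3): e=[32,36,-12] → ·
    (6,2)@(13, 5): e=[28,0,28] → █  [on edge]
    (8,2)@(17, 5): e=[20,40,-4] → ·
    (6,3)@(13, 7): e=[16,4,36] → █
    (8,3)@(17, 7): e=[8,44,4] → █
    (9,3)@(19, 7): e=[4,64,-12] → ·
    (10,3)@(21, 7): e=[0,84,-28] → ·  [on edge]
    (6,4)@(13, 9): e=[4,8,44] → █
    (7,4)@(15, 9): e=[0,28,28] → ·  [on edge]
    (8,4)@(17, 9): e=[-4,48,12] → ·
    (4,5)@(9, 11): e=[0,-28,84] → ·  [on edge]
    (1,6)@(3, 13): e=[0,-84,140] → ·  [on edge]
    (5,7)@(11, 15): e=[-28,0,84] → ·  [on edge]
  covered (7 px):
    · · · · · · · · · · ·
    · · · · · · · █ · · ·
    · · · · · · █ █ · · ·
    · · · · · · █ █ █ · ·
    · · · · · · █ · · · ·
    · · · · · · · · · · ·
    · · · · · · · · · · ·
    · · · · · · · · · · ·
    · · · · · · · · · · ·
    · · · · · · · · · · ·
    · · · · · · · · · · ·
T1:
  2·area = 284  (B↔C swapped to make it positive)
  edge (2, 4)→(17, 11): d=(15,7) right/bottom  bias=-1
  edge (17, 11)→(0, 22): d=(-17,11) right/bottom  bias=-1
  edge (0, 22)→(2, 4): d=(2,-18) top-left  bias=+0
    (1,2)@(3, 5): e=[8,256,20] → █
    (2,2)@(5, 5): e=[-6,234,56] → ·
    (1,3)@(3, 7): e=[38,222,24] → █
    (2,3)@(5, 7): e=[24,200,60] → █
    (3,3)@(7, 7): e=[10,178,96] → █
    (4,3)@(9, 7): e=[-4,156,132] → ·
    (1,4)@(3, 9): e=[68,188,28] → █
    (4,4)@(9, 9): e=[26,122,136] → █
    (5,4)@(11, 9): e=[12,100,172] → █
    (6,4)@(13, 9): e=[-2,78,208] → ·
    (1,5)@(3, 11): e=[98,154,32] → █
    (6,5)@(13, 11): e=[28,44,212] → █
    (8,5)@(17, 11): e=[0,0,284] → ·  [on edge]
    (0,6)@(1, 13): e=[142,142,0] → █  [on edge]
  covered (35 px):
    · · · · · · · · · · ·
    · · · · · · · · · · ·
    · █ · · · · · · · · ·
    · █ █ █ · · · · · · ·
    · █ █ █ █ █ · · · · ·
    · █ █ █ █ █ █ █ · · ·
    █ █ █ █ █ █ █ · · · ·
    █ █ █ █ █ · · · · · ·
    █ █ █ █ · · · · · · ·
    █ █ · · · · · · · · ·
    █ · · · · · · · · · ·

Answer: 42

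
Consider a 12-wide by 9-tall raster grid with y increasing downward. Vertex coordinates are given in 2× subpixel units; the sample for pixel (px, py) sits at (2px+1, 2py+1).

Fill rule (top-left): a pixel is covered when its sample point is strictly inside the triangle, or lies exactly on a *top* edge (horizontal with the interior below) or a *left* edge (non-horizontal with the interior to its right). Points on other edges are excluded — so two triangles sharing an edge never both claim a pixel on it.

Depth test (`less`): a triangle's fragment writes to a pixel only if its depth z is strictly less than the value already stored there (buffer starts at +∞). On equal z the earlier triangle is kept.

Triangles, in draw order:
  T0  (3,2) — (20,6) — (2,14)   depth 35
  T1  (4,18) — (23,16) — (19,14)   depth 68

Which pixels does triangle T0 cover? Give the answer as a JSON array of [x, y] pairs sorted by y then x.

T0:
  2·area = 208
  edge (3, 2)→(20, 6): d=(17,4) right/bottom  bias=-1
  edge (20, 6)→(2, 14): d=(-18,8) right/bottom  bias=-1
  edge (2, 14)→(3, 2): d=(1,-12) top-left  bias=+0
    (1,1)@(3, 3): e=[17,190,1] → X
    (2,1)@(5, 3): e=[9,174,25] → X
    (3,1)@(7, 3): e=[1,158,49] → X
    (4,1)@(9, 3): e=[-7,142,73] → .
    (1,2)@(3, 5): e=[51,154,3] → X
    (4,2)@(9, 5): e=[27,106,75] → X
    (5,2)@(11, 5): e=[19,90,99] → X
    (6,2)@(13, 5): e=[11,74,123] → X
    (7,2)@(15, 5): e=[3,58,147] → X
    (8,2)@(17, 5): e=[-5,42,171] → .
    (1,3)@(3, 7): e=[85,118,5] → X
    (8,3)@(17, 7): e=[29,6,173] → X
  covered (28 px):
    . . . . . . . . . . . .
    . X X X . . . . . . . .
    . X X X X X X X . . . .
    . X X X X X X X X . . .
    . X X X X X X . . . . .
    . X X X . . . . . . . .
    . X . . . . . . . . . .
    . . . . . . . . . . . .
    . . . . . . . . . . . .
T1:
  2·area = 46  (B↔C swapped to make it positive)
  edge (4, 18)→(19, 14): d=(15,-4) top-left  bias=+0
  edge (19, 14)→(23, 16): d=(4,2) right/bottom  bias=-1
  edge (23, 16)→(4, 18): d=(-19,2) right/bottom  bias=-1
    (0,2)@(1, 5): e=[-207,0,253] → .  [on edge]
    (2,3)@(5, 7): e=[-161,0,207] → .  [on edge]
    (4,4)@(9, 9): e=[-115,0,161] → .  [on edge]
    (6,5)@(13, 11): e=[-69,0,115] → .  [on edge]
    (8,6)@(17, 13): e=[-23,0,69] → .  [on edge]
    (8,7)@(17, 15): e=[7,8,31] → X
    (9,7)@(19, 15): e=[15,4,27] → X
    (10,7)@(21, 15): e=[23,0,23] → .  [on edge]
    (4,8)@(9, 17): e=[5,32,9] → X
    (5,8)@(11, 17): e=[13,28,5] → X
    (6,8)@(13, 17): e=[21,24,1] → X
    (7,8)@(15, 17): e=[29,20,-3] → .
  covered (5 px):
    . . . . . . . . . . . .
    . . . . . . . . . . . .
    . . . . . . . . . . . .
    . . . . . . . . . . . .
    . . . . . . . . . . . .
    . . . . . . . . . . . .
    . . . . . . . . . . . .
    . . . . . . . . X X . .
    . . . . X X X . . . . .

Result: [[1,1],[2,1],[3,1],[1,2],[2,2],[3,2],[4,2],[5,2],[6,2],[7,2],[1,3],[2,3],[3,3],[4,3],[5,3],[6,3],[7,3],[8,3],[1,4],[2,4],[3,4],[4,4],[5,4],[6,4],[1,5],[2,5],[3,5],[1,6]]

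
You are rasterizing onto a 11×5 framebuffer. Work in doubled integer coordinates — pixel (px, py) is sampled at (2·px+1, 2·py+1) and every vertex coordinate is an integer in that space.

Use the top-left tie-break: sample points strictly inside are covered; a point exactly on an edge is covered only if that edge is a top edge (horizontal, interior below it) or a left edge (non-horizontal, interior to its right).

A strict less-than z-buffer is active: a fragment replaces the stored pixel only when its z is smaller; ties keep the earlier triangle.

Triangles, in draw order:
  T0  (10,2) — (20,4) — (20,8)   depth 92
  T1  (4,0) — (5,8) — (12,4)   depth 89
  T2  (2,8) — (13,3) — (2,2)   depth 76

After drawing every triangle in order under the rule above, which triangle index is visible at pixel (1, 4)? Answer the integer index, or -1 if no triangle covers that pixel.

T0:
  2·area = 40
  edge (10, 2)→(20, 4): d=(10,2) right/bottom  bias=-1
  edge (20, 4)→(20, 8): d=(0,4) right/bottom  bias=-1
  edge (20, 8)→(10, 2): d=(-10,-6) top-left  bias=+0
    (2,0)@(5, 1): e=[0,60,-20] → ·  [on edge]
    (6,1)@(13, 3): e=[4,28,8] → █
    (7,1)@(15, 3): e=[0,20,20] → ·  [on edge]
    (6,2)@(13, 5): e=[24,28,-12] → ·
    (7,2)@(15, 5): e=[20,20,0] → █  [on edge]
    (8,2)@(17, 5): e=[16,12,12] → █
    (9,2)@(19, 5): e=[12,4,24] → █
    (10,2)@(21, 5): e=[8,-4,36] → ·
    (7,3)@(15, 7): e=[40,20,-20] → ·
    (8,3)@(17, 7): e=[36,12,-8] → ·
    (9,3)@(19, 7): e=[32,4,4] → █
    (10,3)@(21, 7): e=[28,-4,16] → ·
  covered (5 px):
    · · · · · · · · · · ·
    · · · · · · █ · · · ·
    · · · · · · · █ █ █ ·
    · · · · · · · · · █ ·
    · · · · · · · · · · ·
T1:
  2·area = 60  (B↔C swapped to make it positive)
  edge (4, 0)→(12, 4): d=(8,4) right/bottom  bias=-1
  edge (12, 4)→(5, 8): d=(-7,4) right/bottom  bias=-1
  edge (5, 8)→(4, 0): d=(-1,-8) top-left  bias=+0
    (2,0)@(5, 1): e=[4,49,7] → █
    (3,0)@(7, 1): e=[-4,41,23] → ·
    (2,1)@(5, 3): e=[20,35,5] → █
    (3,1)@(7, 3): e=[12,27,21] → █
    (4,1)@(9, 3): e=[4,19,37] → █
    (5,1)@(11, 3): e=[-4,11,53] → ·
    (2,2)@(5, 5): e=[36,21,3] → █
    (5,2)@(11, 5): e=[12,-3,51] → ·
    (2,3)@(5, 7): e=[52,7,1] → █
    (3,3)@(7, 7): e=[44,-1,17] → ·
    (4,3)@(9, 7): e=[36,-9,33] → ·
    (2,4)@(5, 9): e=[68,-7,-1] → ·
  covered (8 px):
    · · █ · · · · · · · ·
    · · █ █ █ · · · · · ·
    · · █ █ █ · · · · · ·
    · · █ · · · · · · · ·
    · · · · · · · · · · ·
T2:
  2·area = 66  (B↔C swapped to make it positive)
  edge (2, 8)→(2, 2): d=(0,-6) top-left  bias=+0
  edge (2, 2)→(13, 3): d=(11,1) right/bottom  bias=-1
  edge (13, 3)→(2, 8): d=(-11,5) right/bottom  bias=-1
    (1,1)@(3, 3): e=[6,10,50] → █
    (2,1)@(5, 3): e=[18,8,40] → █
    (3,1)@(7, 3): e=[30,6,30] → █
    (4,1)@(9, 3): e=[42,4,20] → █
    (5,1)@(11, 3): e=[54,2,10] → █
    (6,1)@(13, 3): e=[66,0,0] → ·  [on edge]
    (1,2)@(3, 5): e=[6,32,28] → █
    (4,2)@(9, 5): e=[42,26,-2] → ·
    (5,2)@(11, 5): e=[54,24,-12] → ·
    (1,3)@(3, 7): e=[6,54,6] → █
    (2,3)@(5, 7): e=[18,52,-4] → ·
    (3,3)@(7, 7): e=[30,50,-14] → ·
  covered (9 px):
    · · · · · · · · · · ·
    · █ █ █ █ █ · · · · ·
    · █ █ █ · · · · · · ·
    · █ · · · · · · · · ·
    · · · · · · · · · · ·

Z-buffer (winner per pixel, '.' = empty):
  . . 1 . . . . . . . .
  . 2 2 2 2 2 0 . . . .
  . 2 2 2 1 . . 0 0 0 .
  . 2 1 . . . . . . 0 .
  . . . . . . . . . . .

Answer: -1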